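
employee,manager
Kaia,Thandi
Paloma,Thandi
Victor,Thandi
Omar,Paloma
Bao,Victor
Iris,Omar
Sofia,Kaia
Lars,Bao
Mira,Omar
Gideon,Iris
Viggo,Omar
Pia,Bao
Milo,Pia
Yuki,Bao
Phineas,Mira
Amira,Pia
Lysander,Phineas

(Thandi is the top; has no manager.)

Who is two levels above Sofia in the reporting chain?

Thandi

Sofia reports to Kaia, and Kaia reports to Thandi. So Sofia's skip-level manager is Thandi.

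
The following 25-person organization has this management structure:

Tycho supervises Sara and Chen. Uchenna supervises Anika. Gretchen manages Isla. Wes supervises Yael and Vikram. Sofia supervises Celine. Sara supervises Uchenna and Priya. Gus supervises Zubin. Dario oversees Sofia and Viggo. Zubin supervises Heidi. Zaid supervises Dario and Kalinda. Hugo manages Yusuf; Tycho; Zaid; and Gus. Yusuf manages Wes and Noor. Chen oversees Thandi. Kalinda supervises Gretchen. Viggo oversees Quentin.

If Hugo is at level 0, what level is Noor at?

2

Chain from Noor up to Hugo: Noor → Yusuf → Hugo. That is 2 steps up, so Noor is 2 levels below Hugo.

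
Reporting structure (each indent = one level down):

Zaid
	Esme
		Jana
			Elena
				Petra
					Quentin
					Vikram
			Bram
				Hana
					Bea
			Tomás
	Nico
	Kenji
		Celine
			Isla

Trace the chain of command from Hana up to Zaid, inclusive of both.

Hana -> Bram -> Jana -> Esme -> Zaid

Hana reports to Bram. Bram reports to Jana. Jana reports to Esme. Esme reports to Zaid. Zaid is at the top.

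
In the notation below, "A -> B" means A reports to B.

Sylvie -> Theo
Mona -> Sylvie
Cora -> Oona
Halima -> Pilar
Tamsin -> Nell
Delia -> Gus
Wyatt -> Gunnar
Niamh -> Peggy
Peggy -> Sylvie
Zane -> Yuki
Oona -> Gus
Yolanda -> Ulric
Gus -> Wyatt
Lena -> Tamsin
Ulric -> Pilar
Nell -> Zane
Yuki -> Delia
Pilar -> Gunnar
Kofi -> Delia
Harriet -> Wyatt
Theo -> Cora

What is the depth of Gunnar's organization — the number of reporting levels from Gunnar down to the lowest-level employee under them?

The longest chain under Gunnar runs Gunnar → Wyatt → Gus → Delia → Yuki → Zane → Nell → Tamsin → Lena, which is 8 levels below Gunnar.

8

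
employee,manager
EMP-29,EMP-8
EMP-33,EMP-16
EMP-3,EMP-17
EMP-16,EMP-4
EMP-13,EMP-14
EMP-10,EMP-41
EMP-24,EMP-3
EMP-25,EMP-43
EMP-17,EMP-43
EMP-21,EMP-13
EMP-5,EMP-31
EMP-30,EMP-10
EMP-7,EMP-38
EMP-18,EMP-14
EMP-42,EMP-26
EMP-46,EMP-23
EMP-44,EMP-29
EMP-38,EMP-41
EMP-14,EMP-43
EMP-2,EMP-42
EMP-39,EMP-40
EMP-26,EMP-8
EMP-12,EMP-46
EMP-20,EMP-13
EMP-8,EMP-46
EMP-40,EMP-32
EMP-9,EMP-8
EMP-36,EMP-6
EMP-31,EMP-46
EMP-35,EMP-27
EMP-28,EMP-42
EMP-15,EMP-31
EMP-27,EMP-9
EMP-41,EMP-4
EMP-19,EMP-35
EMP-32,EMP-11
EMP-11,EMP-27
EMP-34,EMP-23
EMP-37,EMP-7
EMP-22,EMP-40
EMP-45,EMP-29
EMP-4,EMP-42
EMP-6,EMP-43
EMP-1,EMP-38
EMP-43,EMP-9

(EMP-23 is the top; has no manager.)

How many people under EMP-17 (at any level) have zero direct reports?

The only person in EMP-17's organization with no one reporting to them is EMP-24. That is 1.

1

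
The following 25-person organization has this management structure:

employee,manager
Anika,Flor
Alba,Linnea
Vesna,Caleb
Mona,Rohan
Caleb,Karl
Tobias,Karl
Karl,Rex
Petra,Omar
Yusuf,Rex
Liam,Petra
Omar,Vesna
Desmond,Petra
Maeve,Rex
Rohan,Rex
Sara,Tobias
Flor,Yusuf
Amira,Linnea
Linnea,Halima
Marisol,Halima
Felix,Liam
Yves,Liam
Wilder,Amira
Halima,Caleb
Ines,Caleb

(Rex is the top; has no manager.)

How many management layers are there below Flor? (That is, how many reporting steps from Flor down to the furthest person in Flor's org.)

1

The longest chain under Flor runs Flor → Anika, which is 1 level below Flor.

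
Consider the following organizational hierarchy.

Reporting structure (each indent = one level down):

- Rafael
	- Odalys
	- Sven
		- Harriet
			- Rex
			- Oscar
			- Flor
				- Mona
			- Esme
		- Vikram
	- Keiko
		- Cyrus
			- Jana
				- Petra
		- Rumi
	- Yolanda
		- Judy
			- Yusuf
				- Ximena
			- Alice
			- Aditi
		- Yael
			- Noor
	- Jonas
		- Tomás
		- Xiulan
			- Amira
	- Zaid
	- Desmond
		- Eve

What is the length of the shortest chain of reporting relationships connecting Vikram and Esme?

3

Vikram is 1 level below Sven, and Esme is 2 levels below Sven (their lowest common manager). The shortest path runs up from Vikram to Sven and back down to Esme: 1 + 2 = 3 links.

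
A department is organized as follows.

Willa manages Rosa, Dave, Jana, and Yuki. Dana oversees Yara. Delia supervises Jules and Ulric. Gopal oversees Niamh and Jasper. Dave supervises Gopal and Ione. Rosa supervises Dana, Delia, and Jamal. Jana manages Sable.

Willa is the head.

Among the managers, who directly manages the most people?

Willa

Direct-report counts: Willa has 4; Jana has 1; Rosa has 3; Delia has 2; Dana has 1; Dave has 2; Gopal has 2. The largest is 4, held by Willa.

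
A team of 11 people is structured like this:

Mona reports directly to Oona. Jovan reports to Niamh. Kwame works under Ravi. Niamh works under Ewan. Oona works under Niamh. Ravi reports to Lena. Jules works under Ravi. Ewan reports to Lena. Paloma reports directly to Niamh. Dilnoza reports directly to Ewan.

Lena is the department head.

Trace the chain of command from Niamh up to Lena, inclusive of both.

Niamh reports to Ewan. Ewan reports to Lena. Lena is at the top.

Niamh -> Ewan -> Lena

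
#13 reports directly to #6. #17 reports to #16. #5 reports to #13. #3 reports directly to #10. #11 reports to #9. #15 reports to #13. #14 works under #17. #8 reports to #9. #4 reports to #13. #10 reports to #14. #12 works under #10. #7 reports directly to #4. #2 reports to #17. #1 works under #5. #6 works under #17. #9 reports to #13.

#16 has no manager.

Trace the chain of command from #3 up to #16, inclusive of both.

#3 -> #10 -> #14 -> #17 -> #16

#3 reports to #10. #10 reports to #14. #14 reports to #17. #17 reports to #16. #16 is at the top.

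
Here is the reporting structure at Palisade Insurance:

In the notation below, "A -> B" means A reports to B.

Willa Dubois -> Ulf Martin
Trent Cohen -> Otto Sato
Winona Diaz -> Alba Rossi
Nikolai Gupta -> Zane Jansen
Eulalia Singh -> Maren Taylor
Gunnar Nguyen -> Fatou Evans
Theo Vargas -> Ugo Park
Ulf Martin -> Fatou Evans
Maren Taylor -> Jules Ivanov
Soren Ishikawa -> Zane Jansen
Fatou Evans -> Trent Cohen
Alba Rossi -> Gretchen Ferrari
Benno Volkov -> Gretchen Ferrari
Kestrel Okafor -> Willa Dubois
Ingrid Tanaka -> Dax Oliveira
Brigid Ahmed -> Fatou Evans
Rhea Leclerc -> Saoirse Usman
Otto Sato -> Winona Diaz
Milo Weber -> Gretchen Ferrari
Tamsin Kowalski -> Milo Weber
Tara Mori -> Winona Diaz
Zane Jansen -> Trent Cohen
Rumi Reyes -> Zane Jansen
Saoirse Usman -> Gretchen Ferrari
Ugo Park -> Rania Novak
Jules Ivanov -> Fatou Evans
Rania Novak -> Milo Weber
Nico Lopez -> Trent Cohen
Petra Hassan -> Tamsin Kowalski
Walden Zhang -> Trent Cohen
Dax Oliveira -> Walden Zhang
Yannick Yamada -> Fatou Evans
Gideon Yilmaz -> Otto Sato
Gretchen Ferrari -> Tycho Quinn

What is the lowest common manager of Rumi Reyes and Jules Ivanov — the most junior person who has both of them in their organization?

Trent Cohen

Rumi Reyes's chain of managers is Zane Jansen, Trent Cohen, Otto Sato, Winona Diaz, Alba Rossi, Gretchen Ferrari, Tycho Quinn. Jules Ivanov's chain of managers is Fatou Evans, Trent Cohen, Otto Sato, Winona Diaz, Alba Rossi, Gretchen Ferrari, Tycho Quinn. The first manager that appears in both chains is Trent Cohen.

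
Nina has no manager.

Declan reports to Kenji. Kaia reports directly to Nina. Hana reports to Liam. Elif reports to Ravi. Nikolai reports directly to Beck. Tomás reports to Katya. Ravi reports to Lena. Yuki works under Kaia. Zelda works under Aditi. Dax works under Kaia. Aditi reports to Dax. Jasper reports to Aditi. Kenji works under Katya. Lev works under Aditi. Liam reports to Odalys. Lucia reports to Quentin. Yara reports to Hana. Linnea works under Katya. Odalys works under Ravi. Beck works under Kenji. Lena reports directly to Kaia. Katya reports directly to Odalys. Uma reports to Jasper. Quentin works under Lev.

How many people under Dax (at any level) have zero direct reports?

3

The people in Dax's organization with no one reporting to them are Uma, Zelda, Lucia. That is 3.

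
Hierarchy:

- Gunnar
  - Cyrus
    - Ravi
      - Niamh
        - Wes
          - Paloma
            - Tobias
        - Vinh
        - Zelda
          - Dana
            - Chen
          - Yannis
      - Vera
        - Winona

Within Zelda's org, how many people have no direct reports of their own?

The people in Zelda's organization with no one reporting to them are Yannis, Chen. That is 2.

2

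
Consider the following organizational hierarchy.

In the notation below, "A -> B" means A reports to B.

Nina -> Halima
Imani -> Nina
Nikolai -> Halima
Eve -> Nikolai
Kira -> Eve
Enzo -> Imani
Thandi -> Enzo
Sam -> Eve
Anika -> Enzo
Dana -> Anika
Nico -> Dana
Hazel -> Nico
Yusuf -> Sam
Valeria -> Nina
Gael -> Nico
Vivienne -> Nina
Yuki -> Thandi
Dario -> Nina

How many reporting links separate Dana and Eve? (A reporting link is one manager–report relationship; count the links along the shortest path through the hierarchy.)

7

Dana is 5 levels below Halima, and Eve is 2 levels below Halima (their lowest common manager). The shortest path runs up from Dana to Halima and back down to Eve: 5 + 2 = 7 links.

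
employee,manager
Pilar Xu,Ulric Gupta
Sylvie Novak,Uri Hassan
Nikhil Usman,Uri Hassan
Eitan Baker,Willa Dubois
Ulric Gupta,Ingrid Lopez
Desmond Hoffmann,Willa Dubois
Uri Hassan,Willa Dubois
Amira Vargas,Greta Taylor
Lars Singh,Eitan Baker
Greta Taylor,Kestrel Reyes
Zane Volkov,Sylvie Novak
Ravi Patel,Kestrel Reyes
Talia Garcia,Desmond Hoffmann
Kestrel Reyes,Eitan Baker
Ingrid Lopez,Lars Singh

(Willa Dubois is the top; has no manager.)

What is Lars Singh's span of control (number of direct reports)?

Lars Singh directly manages Ingrid Lopez. That is 1 direct report.

1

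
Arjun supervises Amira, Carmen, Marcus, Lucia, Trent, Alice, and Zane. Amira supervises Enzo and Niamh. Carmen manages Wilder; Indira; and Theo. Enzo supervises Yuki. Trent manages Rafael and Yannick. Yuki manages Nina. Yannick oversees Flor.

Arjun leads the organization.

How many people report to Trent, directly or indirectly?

3

Trent directly manages Rafael, Yannick. Rafael has no reports. Under Yannick: Flor (1). So Trent's organization is 2 direct reports plus everyone under them: 1 + 2 = 3.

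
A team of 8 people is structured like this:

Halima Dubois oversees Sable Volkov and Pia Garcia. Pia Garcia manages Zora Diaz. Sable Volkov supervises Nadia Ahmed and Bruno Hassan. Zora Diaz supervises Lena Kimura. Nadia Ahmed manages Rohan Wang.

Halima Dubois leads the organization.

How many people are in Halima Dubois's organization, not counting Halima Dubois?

7

Halima Dubois directly manages Pia Garcia, Sable Volkov. Under Pia Garcia: Zora Diaz, Lena Kimura (2). Under Sable Volkov: Bruno Hassan, Nadia Ahmed, Rohan Wang (3). So Halima Dubois's organization is 2 direct reports plus everyone under them: 3 + 4 = 7.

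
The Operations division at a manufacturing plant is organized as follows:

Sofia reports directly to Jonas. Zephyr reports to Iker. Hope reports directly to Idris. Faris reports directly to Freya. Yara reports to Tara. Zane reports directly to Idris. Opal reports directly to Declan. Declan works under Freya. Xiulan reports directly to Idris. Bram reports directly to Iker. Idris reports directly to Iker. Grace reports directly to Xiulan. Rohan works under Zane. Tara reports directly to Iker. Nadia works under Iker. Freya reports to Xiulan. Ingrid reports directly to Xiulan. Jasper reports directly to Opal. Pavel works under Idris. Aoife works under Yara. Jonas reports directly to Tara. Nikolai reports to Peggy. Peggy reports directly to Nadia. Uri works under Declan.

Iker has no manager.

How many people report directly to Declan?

2

Declan directly manages Opal, Uri. That is 2 direct reports.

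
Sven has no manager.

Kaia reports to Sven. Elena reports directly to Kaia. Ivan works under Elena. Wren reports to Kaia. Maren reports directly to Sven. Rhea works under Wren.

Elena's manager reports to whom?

Elena reports to Kaia, and Kaia reports to Sven. So Elena's skip-level manager is Sven.

Sven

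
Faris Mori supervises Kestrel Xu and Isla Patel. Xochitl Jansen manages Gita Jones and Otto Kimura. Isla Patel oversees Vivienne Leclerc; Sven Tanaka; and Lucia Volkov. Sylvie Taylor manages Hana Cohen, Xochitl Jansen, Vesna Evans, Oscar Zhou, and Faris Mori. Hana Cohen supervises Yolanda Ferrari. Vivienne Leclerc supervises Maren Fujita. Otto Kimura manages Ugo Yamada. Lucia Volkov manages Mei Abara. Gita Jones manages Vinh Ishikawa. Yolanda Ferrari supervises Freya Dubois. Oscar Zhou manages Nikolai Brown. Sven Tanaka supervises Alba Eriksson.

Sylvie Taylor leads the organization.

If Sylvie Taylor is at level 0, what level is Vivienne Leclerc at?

Chain from Vivienne Leclerc up to Sylvie Taylor: Vivienne Leclerc → Isla Patel → Faris Mori → Sylvie Taylor. That is 3 steps up, so Vivienne Leclerc is 3 levels below Sylvie Taylor.

3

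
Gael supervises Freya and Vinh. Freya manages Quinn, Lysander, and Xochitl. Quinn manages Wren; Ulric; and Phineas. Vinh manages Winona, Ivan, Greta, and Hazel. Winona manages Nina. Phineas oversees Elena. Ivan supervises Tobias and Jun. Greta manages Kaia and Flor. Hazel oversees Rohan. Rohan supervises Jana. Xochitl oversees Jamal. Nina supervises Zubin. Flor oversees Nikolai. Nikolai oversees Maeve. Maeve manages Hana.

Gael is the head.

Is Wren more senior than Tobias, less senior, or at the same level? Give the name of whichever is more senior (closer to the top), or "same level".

same level

Both Wren and Tobias are 3 levels below Gael.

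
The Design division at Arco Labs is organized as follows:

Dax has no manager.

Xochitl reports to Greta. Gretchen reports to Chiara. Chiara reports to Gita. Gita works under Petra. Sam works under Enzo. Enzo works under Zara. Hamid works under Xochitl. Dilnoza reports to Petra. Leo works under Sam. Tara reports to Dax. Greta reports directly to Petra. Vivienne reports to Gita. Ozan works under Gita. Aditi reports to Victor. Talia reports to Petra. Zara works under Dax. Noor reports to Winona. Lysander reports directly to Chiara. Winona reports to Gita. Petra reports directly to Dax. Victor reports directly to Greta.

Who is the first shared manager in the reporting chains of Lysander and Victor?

Petra

Lysander's chain of managers is Chiara, Gita, Petra, Dax. Victor's chain of managers is Greta, Petra, Dax. The first manager that appears in both chains is Petra.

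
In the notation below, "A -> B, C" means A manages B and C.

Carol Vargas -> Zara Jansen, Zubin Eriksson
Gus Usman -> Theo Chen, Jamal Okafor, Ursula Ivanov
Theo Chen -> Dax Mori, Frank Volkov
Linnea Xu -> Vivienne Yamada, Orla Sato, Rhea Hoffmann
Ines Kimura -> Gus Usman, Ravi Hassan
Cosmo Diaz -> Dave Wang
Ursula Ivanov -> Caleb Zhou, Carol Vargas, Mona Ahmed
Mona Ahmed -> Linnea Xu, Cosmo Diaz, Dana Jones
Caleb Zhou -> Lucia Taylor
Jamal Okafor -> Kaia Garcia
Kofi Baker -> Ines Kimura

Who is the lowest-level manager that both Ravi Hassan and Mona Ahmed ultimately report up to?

Ravi Hassan's chain of managers is Ines Kimura, Kofi Baker. Mona Ahmed's chain of managers is Ursula Ivanov, Gus Usman, Ines Kimura, Kofi Baker. The first manager that appears in both chains is Ines Kimura.

Ines Kimura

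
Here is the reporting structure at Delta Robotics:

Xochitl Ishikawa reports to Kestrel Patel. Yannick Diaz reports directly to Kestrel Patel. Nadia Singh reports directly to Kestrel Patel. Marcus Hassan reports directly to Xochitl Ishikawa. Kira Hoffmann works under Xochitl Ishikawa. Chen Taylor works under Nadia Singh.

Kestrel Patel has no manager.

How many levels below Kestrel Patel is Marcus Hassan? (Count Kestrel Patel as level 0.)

2

Chain from Marcus Hassan up to Kestrel Patel: Marcus Hassan → Xochitl Ishikawa → Kestrel Patel. That is 2 steps up, so Marcus Hassan is 2 levels below Kestrel Patel.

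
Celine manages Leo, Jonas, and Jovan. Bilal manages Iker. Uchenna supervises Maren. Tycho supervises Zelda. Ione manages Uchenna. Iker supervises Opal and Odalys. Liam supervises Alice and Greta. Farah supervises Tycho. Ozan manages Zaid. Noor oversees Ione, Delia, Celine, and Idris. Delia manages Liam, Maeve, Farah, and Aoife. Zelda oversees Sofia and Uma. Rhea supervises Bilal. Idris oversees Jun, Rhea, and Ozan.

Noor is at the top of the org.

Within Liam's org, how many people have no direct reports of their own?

The people in Liam's organization with no one reporting to them are Greta, Alice. That is 2.

2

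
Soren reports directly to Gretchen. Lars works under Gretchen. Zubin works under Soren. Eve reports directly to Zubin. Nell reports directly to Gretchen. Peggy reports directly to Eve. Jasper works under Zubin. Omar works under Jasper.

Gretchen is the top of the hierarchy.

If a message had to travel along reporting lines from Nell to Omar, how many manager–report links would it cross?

Nell is 1 level below Gretchen, and Omar is 4 levels below Gretchen (their lowest common manager). The shortest path runs up from Nell to Gretchen and back down to Omar: 1 + 4 = 5 links.

5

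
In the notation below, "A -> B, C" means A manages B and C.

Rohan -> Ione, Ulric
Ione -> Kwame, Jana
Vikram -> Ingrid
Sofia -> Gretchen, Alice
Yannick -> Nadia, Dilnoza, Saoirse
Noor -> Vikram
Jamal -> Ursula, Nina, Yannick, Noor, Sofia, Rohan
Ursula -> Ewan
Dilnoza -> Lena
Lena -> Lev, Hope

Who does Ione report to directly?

Rohan

Ione reports directly to Rohan.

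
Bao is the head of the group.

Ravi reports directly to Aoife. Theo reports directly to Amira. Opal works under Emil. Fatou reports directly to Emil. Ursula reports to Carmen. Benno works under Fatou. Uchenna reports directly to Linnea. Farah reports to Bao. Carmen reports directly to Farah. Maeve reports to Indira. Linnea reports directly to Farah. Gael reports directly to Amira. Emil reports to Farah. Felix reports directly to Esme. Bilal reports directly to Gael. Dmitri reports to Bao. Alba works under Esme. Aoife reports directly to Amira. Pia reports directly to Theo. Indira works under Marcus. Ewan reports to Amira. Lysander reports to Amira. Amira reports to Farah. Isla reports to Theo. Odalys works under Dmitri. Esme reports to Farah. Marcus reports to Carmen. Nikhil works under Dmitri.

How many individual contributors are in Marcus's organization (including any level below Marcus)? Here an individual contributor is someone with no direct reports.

1

The only person in Marcus's organization with no one reporting to them is Maeve. That is 1.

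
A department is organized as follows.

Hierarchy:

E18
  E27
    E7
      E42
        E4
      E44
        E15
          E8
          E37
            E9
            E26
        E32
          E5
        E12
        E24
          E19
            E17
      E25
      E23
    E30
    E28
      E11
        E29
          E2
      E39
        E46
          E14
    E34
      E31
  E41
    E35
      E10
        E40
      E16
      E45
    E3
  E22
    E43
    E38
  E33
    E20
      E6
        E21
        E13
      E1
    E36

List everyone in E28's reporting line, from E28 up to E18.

E28 reports to E27. E27 reports to E18. E18 is at the top.

E28 -> E27 -> E18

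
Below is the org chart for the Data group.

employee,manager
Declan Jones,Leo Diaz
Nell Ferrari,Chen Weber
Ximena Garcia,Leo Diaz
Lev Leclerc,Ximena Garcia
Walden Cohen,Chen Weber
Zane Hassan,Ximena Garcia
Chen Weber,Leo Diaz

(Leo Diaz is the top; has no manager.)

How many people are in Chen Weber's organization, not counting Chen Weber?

2

Chen Weber directly manages Walden Cohen, Nell Ferrari. Walden Cohen has no reports. Nell Ferrari has no reports. So Chen Weber's organization is 2 direct reports plus everyone under them: 1 + 1 = 2.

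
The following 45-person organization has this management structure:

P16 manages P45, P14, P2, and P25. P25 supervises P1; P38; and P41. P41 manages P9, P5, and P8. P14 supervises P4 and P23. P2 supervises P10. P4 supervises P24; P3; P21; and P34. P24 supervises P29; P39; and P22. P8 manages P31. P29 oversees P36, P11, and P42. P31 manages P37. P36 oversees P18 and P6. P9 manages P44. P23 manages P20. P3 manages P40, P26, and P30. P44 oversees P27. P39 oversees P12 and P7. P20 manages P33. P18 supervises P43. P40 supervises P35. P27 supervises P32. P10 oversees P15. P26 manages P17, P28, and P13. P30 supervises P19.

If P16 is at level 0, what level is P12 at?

5

Chain from P12 up to P16: P12 → P39 → P24 → P4 → P14 → P16. That is 5 steps up, so P12 is 5 levels below P16.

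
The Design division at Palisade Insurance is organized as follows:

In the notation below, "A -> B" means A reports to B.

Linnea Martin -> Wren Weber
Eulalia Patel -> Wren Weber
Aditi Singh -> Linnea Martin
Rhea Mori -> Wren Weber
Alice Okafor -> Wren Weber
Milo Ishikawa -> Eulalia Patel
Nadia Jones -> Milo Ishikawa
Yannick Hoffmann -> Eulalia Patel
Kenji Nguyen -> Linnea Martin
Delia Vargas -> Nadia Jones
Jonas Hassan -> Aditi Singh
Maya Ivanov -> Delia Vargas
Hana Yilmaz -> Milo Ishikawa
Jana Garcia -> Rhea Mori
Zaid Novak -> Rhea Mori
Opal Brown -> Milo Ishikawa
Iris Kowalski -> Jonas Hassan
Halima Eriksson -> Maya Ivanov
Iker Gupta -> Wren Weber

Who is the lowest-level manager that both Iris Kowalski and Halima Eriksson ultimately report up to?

Iris Kowalski's chain of managers is Jonas Hassan, Aditi Singh, Linnea Martin, Wren Weber. Halima Eriksson's chain of managers is Maya Ivanov, Delia Vargas, Nadia Jones, Milo Ishikawa, Eulalia Patel, Wren Weber. The first manager that appears in both chains is Wren Weber.

Wren Weber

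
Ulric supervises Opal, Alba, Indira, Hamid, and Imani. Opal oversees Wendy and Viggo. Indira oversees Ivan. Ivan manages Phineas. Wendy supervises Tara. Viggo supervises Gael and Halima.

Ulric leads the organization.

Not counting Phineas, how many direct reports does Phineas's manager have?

0

Phineas reports to Ivan, and Ivan has no other direct reports. Phineas has 0 peers.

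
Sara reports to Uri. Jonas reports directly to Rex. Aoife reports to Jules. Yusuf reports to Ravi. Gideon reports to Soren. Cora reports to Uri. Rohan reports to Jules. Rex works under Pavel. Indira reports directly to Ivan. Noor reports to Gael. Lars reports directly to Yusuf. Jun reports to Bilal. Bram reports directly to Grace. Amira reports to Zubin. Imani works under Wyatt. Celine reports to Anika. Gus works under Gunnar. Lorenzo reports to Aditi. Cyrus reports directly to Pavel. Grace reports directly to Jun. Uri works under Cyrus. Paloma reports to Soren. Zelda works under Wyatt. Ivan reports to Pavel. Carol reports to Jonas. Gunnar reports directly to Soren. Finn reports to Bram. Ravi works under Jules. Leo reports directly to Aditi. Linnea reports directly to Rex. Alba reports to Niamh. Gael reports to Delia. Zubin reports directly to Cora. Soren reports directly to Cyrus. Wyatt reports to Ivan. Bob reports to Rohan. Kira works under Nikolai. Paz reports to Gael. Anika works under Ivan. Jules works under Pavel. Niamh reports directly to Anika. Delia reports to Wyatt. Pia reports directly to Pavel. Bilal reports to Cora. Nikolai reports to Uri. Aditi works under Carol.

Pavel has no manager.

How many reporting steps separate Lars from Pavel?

Chain from Lars up to Pavel: Lars → Yusuf → Ravi → Jules → Pavel. That is 4 steps up, so Lars is 4 levels below Pavel.

4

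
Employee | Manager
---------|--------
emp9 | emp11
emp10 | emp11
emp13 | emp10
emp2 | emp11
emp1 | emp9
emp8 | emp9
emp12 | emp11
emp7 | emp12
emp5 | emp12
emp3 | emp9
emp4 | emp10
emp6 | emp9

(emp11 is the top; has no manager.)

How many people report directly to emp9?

4

emp9 directly manages emp1, emp8, emp3, emp6. That is 4 direct reports.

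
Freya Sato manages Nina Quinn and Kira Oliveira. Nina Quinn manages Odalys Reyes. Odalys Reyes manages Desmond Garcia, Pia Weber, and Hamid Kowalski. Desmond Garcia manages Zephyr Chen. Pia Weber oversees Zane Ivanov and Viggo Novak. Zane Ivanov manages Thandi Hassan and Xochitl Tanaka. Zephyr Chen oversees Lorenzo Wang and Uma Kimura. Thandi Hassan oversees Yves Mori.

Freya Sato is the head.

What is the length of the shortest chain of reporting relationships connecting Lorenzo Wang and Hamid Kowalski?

Lorenzo Wang is 3 levels below Odalys Reyes, and Hamid Kowalski is 1 level below Odalys Reyes (their lowest common manager). The shortest path runs up from Lorenzo Wang to Odalys Reyes and back down to Hamid Kowalski: 3 + 1 = 4 links.

4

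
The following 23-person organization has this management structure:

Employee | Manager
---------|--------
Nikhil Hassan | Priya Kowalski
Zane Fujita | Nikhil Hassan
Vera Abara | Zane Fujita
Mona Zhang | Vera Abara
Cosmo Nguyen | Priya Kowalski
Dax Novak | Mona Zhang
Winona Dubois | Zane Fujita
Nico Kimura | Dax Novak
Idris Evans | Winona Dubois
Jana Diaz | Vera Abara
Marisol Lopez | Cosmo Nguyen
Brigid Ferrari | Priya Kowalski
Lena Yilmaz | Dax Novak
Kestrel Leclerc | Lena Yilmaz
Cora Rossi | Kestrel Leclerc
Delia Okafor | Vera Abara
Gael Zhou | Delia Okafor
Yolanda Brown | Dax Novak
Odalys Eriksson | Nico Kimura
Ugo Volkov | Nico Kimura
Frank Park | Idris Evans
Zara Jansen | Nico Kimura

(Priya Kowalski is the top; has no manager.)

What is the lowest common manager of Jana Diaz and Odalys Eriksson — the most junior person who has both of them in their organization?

Jana Diaz's chain of managers is Vera Abara, Zane Fujita, Nikhil Hassan, Priya Kowalski. Odalys Eriksson's chain of managers is Nico Kimura, Dax Novak, Mona Zhang, Vera Abara, Zane Fujita, Nikhil Hassan, Priya Kowalski. The first manager that appears in both chains is Vera Abara.

Vera Abara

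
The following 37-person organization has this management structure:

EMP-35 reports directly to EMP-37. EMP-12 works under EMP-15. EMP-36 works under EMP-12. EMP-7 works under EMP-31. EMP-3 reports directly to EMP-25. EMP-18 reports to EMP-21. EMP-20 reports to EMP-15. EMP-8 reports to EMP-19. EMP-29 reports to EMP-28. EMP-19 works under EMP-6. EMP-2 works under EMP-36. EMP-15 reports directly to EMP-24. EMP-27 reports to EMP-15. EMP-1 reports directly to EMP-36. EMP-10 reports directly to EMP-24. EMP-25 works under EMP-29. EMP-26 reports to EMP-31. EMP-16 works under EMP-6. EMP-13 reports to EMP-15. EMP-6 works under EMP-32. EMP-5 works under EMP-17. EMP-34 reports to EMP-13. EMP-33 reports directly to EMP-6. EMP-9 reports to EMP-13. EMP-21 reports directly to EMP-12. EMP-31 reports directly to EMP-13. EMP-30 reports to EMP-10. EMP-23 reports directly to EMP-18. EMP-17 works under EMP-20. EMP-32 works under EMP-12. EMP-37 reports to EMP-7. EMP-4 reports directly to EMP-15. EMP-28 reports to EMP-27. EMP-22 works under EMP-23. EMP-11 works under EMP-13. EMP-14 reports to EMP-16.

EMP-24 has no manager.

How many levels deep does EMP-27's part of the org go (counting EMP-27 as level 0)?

4

The longest chain under EMP-27 runs EMP-27 → EMP-28 → EMP-29 → EMP-25 → EMP-3, which is 4 levels below EMP-27.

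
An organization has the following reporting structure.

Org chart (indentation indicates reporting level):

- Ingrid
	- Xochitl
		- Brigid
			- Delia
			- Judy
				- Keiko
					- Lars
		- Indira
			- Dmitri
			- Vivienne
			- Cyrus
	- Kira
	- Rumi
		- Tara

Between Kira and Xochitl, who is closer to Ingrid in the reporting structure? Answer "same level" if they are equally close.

Both Kira and Xochitl are 1 level below Ingrid.

same level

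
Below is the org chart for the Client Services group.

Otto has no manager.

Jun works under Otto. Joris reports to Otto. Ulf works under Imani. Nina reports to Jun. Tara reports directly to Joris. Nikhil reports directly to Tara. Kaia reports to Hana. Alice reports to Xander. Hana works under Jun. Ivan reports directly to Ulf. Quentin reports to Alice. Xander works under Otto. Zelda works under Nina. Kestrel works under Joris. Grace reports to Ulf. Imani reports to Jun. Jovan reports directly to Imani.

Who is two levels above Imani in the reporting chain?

Imani reports to Jun, and Jun reports to Otto. So Imani's skip-level manager is Otto.

Otto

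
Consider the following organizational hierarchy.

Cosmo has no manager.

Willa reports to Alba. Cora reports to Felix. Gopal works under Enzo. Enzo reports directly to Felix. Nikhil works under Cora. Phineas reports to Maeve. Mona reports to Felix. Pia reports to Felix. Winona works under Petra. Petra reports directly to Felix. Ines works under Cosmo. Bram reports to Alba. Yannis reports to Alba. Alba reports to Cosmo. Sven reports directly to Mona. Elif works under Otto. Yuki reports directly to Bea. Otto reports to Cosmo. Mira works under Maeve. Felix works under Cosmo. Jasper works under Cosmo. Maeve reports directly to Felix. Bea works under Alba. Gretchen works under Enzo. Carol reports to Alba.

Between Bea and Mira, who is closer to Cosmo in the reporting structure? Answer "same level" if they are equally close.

Bea

Bea is 2 levels below Cosmo; Mira is 3. Bea is higher.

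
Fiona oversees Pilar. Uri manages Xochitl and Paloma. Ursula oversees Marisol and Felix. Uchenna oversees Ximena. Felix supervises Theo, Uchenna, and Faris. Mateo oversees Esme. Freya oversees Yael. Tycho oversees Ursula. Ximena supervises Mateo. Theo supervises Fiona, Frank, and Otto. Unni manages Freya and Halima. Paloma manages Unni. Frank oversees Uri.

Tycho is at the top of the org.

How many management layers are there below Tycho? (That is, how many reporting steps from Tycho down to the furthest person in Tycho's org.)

9

The longest chain under Tycho runs Tycho → Ursula → Felix → Theo → Frank → Uri → Paloma → Unni → Freya → Yael, which is 9 levels below Tycho.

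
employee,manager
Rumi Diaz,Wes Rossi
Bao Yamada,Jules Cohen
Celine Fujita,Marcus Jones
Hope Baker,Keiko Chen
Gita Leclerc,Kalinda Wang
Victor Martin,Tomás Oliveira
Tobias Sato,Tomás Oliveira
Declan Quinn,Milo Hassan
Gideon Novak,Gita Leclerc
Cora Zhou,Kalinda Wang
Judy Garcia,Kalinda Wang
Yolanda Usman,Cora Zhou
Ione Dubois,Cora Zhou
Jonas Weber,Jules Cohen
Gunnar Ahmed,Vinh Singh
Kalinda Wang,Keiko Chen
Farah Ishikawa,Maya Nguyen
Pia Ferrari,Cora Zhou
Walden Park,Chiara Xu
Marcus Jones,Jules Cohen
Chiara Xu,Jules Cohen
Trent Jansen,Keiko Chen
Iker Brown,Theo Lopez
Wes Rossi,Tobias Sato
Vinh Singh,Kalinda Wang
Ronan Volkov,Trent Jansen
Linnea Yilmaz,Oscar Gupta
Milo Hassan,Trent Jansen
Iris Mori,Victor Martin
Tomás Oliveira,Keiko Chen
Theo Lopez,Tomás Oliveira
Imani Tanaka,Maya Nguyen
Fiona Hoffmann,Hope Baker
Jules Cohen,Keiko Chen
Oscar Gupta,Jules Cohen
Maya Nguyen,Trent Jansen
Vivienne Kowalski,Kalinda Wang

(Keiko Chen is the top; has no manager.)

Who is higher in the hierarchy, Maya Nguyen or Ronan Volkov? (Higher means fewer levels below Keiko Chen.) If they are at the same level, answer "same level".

same level

Both Maya Nguyen and Ronan Volkov are 2 levels below Keiko Chen.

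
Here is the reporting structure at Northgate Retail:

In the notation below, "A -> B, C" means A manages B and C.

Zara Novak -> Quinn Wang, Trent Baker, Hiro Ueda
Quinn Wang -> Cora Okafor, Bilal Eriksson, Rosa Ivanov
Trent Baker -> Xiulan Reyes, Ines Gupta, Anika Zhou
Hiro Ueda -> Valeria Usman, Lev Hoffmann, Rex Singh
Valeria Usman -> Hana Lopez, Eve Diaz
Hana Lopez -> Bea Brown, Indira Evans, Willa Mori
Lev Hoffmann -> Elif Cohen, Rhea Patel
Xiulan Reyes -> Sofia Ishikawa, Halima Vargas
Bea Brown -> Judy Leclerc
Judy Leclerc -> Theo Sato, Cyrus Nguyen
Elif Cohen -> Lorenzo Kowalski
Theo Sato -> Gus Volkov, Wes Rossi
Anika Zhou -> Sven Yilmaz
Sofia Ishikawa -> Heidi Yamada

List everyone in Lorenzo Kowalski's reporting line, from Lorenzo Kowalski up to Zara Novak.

Lorenzo Kowalski reports to Elif Cohen. Elif Cohen reports to Lev Hoffmann. Lev Hoffmann reports to Hiro Ueda. Hiro Ueda reports to Zara Novak. Zara Novak is at the top.

Lorenzo Kowalski -> Elif Cohen -> Lev Hoffmann -> Hiro Ueda -> Zara Novak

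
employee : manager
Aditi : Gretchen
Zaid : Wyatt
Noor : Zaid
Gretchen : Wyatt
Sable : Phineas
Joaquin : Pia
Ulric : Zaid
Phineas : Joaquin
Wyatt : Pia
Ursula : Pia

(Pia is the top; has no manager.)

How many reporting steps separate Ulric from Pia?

3

Chain from Ulric up to Pia: Ulric → Zaid → Wyatt → Pia. That is 3 steps up, so Ulric is 3 levels below Pia.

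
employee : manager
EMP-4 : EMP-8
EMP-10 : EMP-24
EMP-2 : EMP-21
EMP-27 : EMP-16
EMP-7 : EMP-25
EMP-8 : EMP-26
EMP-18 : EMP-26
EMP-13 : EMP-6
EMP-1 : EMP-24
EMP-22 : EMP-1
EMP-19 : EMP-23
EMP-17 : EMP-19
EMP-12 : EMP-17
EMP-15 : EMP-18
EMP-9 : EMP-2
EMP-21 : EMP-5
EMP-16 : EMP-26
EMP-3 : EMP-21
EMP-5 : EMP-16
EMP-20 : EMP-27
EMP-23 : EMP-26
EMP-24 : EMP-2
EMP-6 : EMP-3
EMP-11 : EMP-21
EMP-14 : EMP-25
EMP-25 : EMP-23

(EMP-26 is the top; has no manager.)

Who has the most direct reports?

Direct-report counts: EMP-26 has 4; EMP-23 has 2; EMP-25 has 2; EMP-19 has 1; EMP-17 has 1; EMP-8 has 1; EMP-18 has 1; EMP-16 has 2; EMP-27 has 1; EMP-5 has 1; EMP-21 has 3; EMP-2 has 2; EMP-24 has 2; EMP-1 has 1; EMP-3 has 1; EMP-6 has 1. The largest is 4, held by EMP-26.

EMP-26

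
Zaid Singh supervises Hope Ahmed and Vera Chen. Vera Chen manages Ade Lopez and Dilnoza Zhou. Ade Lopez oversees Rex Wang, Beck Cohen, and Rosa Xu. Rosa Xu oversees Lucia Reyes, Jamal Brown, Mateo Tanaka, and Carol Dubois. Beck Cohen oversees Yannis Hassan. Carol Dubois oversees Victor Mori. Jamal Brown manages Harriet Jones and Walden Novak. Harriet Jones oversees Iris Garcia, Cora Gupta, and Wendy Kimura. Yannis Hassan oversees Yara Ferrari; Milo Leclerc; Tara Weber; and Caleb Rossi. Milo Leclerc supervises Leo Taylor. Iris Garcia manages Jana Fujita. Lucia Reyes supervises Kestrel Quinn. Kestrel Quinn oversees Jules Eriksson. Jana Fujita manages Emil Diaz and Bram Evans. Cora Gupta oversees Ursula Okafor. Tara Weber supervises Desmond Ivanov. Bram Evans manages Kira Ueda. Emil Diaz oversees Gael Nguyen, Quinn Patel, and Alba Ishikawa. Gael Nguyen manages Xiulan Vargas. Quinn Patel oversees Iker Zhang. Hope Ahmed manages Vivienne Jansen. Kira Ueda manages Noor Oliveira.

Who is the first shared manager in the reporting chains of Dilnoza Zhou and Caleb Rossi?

Vera Chen

Dilnoza Zhou's chain of managers is Vera Chen, Zaid Singh. Caleb Rossi's chain of managers is Yannis Hassan, Beck Cohen, Ade Lopez, Vera Chen, Zaid Singh. The first manager that appears in both chains is Vera Chen.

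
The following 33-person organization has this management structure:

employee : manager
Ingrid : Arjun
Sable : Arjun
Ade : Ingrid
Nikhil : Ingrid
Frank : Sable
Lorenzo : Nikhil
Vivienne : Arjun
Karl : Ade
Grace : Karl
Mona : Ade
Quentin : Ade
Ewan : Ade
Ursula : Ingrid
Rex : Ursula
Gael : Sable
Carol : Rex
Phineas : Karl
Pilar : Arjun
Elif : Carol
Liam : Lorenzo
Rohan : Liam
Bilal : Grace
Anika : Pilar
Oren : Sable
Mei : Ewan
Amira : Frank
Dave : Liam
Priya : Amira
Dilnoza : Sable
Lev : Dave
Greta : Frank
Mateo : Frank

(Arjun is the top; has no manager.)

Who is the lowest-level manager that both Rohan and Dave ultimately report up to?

Rohan's chain of managers is Liam, Lorenzo, Nikhil, Ingrid, Arjun. Dave's chain of managers is Liam, Lorenzo, Nikhil, Ingrid, Arjun. The first manager that appears in both chains is Liam.

Liam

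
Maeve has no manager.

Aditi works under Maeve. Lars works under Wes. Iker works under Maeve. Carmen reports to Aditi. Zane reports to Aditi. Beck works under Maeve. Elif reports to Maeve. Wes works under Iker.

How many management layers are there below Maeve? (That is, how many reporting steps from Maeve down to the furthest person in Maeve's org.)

3

The longest chain under Maeve runs Maeve → Iker → Wes → Lars, which is 3 levels below Maeve.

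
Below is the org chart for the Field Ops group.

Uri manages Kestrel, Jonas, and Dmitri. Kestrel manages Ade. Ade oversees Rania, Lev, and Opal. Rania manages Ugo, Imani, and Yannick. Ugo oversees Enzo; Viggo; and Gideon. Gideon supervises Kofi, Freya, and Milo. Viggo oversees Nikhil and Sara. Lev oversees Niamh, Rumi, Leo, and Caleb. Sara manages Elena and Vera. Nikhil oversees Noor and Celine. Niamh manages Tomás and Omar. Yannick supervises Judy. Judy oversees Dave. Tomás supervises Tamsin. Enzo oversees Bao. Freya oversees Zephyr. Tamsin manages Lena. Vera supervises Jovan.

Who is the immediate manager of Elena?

Sara

Elena reports directly to Sara.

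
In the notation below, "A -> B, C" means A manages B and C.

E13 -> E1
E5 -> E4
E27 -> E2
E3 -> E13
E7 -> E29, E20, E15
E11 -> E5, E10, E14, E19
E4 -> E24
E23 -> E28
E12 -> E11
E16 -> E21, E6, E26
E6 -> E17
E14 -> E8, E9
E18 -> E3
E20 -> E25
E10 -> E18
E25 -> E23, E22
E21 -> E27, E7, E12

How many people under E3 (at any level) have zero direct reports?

1

The only person in E3's organization with no one reporting to them is E1. That is 1.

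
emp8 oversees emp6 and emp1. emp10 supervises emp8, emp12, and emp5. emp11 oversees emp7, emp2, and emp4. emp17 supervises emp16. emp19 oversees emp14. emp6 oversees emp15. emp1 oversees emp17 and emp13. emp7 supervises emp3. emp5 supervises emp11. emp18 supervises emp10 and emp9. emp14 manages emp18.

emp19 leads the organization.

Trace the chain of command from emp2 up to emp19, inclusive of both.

emp2 reports to emp11. emp11 reports to emp5. emp5 reports to emp10. emp10 reports to emp18. emp18 reports to emp14. emp14 reports to emp19. emp19 is at the top.

emp2 -> emp11 -> emp5 -> emp10 -> emp18 -> emp14 -> emp19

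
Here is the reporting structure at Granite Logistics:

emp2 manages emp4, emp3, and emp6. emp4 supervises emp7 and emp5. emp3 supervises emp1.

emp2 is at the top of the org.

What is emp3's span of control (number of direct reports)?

1

emp3 directly manages emp1. That is 1 direct report.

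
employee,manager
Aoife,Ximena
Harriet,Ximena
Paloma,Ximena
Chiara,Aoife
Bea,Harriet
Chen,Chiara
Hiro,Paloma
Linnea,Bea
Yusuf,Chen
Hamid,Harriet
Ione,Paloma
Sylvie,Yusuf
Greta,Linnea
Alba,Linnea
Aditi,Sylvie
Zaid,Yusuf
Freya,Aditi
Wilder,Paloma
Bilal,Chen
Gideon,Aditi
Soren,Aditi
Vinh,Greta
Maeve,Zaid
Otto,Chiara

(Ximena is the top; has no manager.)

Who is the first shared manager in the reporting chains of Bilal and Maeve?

Chen

Bilal's chain of managers is Chen, Chiara, Aoife, Ximena. Maeve's chain of managers is Zaid, Yusuf, Chen, Chiara, Aoife, Ximena. The first manager that appears in both chains is Chen.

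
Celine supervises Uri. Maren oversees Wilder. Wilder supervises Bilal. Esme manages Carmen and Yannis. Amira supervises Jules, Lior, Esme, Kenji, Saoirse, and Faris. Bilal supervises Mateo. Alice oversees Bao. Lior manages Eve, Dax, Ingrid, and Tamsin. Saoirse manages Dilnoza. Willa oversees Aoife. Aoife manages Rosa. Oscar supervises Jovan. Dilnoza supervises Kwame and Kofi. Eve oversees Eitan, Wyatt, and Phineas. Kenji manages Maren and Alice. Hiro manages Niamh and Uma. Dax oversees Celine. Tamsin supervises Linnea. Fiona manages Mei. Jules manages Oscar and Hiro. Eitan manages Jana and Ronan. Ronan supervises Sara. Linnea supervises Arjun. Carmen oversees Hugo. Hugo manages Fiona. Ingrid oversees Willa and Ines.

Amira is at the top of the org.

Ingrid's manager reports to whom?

Amira

Ingrid reports to Lior, and Lior reports to Amira. So Ingrid's skip-level manager is Amira.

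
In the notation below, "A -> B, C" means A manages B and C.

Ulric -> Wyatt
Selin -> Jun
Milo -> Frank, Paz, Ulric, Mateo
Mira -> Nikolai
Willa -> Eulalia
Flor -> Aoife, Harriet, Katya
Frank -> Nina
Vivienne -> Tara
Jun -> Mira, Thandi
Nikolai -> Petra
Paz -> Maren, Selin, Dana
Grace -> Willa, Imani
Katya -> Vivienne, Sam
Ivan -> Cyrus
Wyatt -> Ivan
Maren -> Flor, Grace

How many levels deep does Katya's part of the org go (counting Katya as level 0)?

2

The longest chain under Katya runs Katya → Vivienne → Tara, which is 2 levels below Katya.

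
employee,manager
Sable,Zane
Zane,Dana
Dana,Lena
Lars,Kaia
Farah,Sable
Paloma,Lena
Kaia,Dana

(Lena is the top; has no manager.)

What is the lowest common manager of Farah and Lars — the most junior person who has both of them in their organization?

Farah's chain of managers is Sable, Zane, Dana, Lena. Lars's chain of managers is Kaia, Dana, Lena. The first manager that appears in both chains is Dana.

Dana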